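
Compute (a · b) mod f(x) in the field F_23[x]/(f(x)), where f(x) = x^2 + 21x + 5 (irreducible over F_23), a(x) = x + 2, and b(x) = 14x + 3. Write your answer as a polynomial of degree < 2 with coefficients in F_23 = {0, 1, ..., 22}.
a · b ≡ 13x + 5 (mod f(x))

Multiply in F_23[x]: a(x)·b(x) = (x + 2)·(14x + 3) = 14x^2 + 8x + 6. This has degree ≥ 2, so divide by f(x) over F_23: 14x^2 + 8x + 6 = (14)·(x^2 + 21x + 5) + (13x + 5). Hence a·b ≡ 13x + 5 (mod f). (F_23[x]/(f) is a field with 23^2 = 529 elements since f is irreducible of degree 2.)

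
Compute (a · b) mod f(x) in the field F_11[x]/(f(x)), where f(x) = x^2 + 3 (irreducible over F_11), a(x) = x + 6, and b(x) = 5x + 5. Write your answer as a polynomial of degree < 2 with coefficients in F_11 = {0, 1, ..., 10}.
a · b ≡ 2x + 4 (mod f(x))

Multiply in F_11[x]: a(x)·b(x) = (x + 6)·(5x + 5) = 5x^2 + 2x + 8. This has degree ≥ 2, so divide by f(x) over F_11: 5x^2 + 2x + 8 = (5)·(x^2 + 3) + (2x + 4). Hence a·b ≡ 2x + 4 (mod f). (F_11[x]/(f) is a field with 11^2 = 121 elements since f is irreducible of degree 2.)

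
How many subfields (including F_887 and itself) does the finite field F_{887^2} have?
F_{887^2} has 2 subfields

The subfields of F_{p^n} are exactly the fields F_{p^d} for d | n (each is the fixed field of the unique index-d subgroup of Gal(F_{p^n}/F_p) ≅ Z/nZ). The divisors of n = 2 are {1, 2}, giving 2 subfields: F_{887^1}, F_{887^2}.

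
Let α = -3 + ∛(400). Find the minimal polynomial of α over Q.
m_α(x) = x^3 + 9x^2 + 27x - 373

Set β = α + 3 = ∛(400), so β^3 = 400. Then (α + 3)^3 - 400 = 0, i.e. α is a root of g(x) = (x + 3)^3 - 400 = x^3 + 9x^2 + 27x - 373. Since g(x) = h(x + 3) where h(x) = x^3 - 400, and h is irreducible over Q (because 400 is not a perfect cube, so h has no rational root, and a monic cubic with no rational root is irreducible), g is also irreducible (irreducibility is preserved under the substitution x → x + 3). Hence m_α(x) = x^3 + 9x^2 + 27x - 373.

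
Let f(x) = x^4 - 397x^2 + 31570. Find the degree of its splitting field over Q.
[K : Q] = 4

Solving the quadratic in x^2: x^2 = (397 ± √(397^2 - 4·31570))/2 = (397 ± √31329)/2 = (397 ± 177)/2, giving x^2 = 287 or x^2 = 110. So f(x) = (x^2 - 287)(x^2 - 110) and the roots of f are ±√287, ±√110. Hence the splitting field is K = Q(√287, √110). Since 287 and 110 are distinct squarefree integers > 1, their product 31570 is not a perfect square, so √110 ∉ Q(√287). By the tower law [K:Q] = [Q(√287,√110):Q(√287)] · [Q(√287):Q] = 2 · 2 = 4.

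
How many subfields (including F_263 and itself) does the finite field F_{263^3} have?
F_{263^3} has 2 subfields

The subfields of F_{p^n} are exactly the fields F_{p^d} for d | n (each is the fixed field of the unique index-d subgroup of Gal(F_{p^n}/F_p) ≅ Z/nZ). The divisors of n = 3 are {1, 3}, giving 2 subfields: F_{263^1}, F_{263^3}.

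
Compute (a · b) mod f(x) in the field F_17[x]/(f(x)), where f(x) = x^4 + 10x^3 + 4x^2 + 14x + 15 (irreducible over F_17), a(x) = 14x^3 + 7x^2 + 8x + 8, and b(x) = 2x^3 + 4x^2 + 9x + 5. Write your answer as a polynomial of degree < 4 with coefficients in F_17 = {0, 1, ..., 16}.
a · b ≡ 10x^3 + 11x^2 + 12x + 4 (mod f(x))

Multiply in F_17[x]: a(x)·b(x) = (14x^3 + 7x^2 + 8x + 8)·(2x^3 + 4x^2 + 9x + 5) = 11x^6 + 2x^5 + 11x^3 + 3x^2 + 10x + 6. This has degree ≥ 4, so divide by f(x) over F_17: 11x^6 + 2x^5 + 11x^3 + 3x^2 + 10x + 6 = (11x^2 + 11x + 16)·(x^4 + 10x^3 + 4x^2 + 14x + 15) + (10x^3 + 11x^2 + 12x + 4). Hence a·b ≡ 10x^3 + 11x^2 + 12x + 4 (mod f). (F_17[x]/(f) is a field with 17^4 = 83521 elements since f is irreducible of degree 4.)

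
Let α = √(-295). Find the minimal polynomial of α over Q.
m_α(x) = x^2 + 295

α satisfies α^2 + 295 = 0, so x^2 + 295 annihilates α. Since d = -295 is squarefree and ≠ 1, it is not a perfect square in Q, so x^2 + 295 has no rational root and is therefore irreducible over Q (a degree-2 polynomial over a field is irreducible iff it has no root). Hence m_α(x) = x^2 + 295.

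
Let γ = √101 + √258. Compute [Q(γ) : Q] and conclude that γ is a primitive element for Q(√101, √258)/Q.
[Q(γ) : Q] = 4 (equivalently, Q(γ) = Q(√101, √258))

Obviously Q(γ) ⊆ Q(√101, √258), and [Q(√101, √258):Q] = 4 (since 101, 258 are distinct squarefree integers > 1 with 26058 not a perfect square). To show equality we compute the minimal polynomial of γ. From γ = √101 + √258: γ^2 = 101 + 2√(26058) + 258 = 359 + 2√(26058), so γ^2 - 359 = 2√(26058); squaring, (γ^2 - 359)^2 = 4·26058, i.e. γ^4 - 718γ^2 + 128881 - 104232 = 0, i.e. γ^4 - 718γ^2 + 24649 = 0. So γ is a root of x^4 - 718x^2 + 24649. This polynomial is irreducible over Q: it has no rational root (each ±√101 ± √258 is irrational), and any factorization into two quadratics over Q would force √(26058) ∈ Q (pairing opposite roots) or √101, √258 ∈ Q (other pairings), all impossible. Hence [Q(γ):Q] = 4 = [Q(√101, √258):Q], so Q(γ) = Q(√101, √258).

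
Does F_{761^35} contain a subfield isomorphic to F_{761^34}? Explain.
No: F_{761^34} is not a subfield of F_{761^35}

F_{p^m} embeds in F_{p^n} iff m | n. Here 34 ∤ 35 (since 35 = 1·34 + 1 with remainder 1 ≠ 0), so F_{761^34} is not a subfield of F_{761^35}. Equivalently: if it were, the tower law would give 34 = [F_{761^34}:F_761] dividing [F_{761^35}:F_761] = 35, contradiction.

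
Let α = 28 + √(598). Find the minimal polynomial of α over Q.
m_α(x) = x^2 - 56x + 186

From α - 28 = √(598), squaring gives (α - 28)^2 = 598, i.e. α^2 - 56α + 784 = 598, so α^2 - 56α + 186 = 0. The discriminant of x^2 - 56x + 186 is (-56)^2 - 4·(186) = 3136 - 744 = 2392, and 4·(598) is not a perfect square in Q since 598 is squarefree and ≠ 1. Hence x^2 - 56x + 186 is irreducible over Q and is the minimal polynomial of α.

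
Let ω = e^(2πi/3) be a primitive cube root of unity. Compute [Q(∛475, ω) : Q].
[Q(∛475, ω) : Q] = 6

[Q(∛475):Q] = 3 (min poly x^3 - 475, irreducible since 475 is not a perfect cube). [Q(ω):Q] = 2 (min poly x^2 + x + 1). Since Q(∛475) ⊂ R and ω ∉ R, we have ω ∉ Q(∛475), so x^2 + x + 1 remains irreducible over Q(∛475) and [Q(∛475, ω) : Q(∛475)] = 2. By the tower law, [Q(∛475, ω) : Q] = 3 · 2 = 6. (In fact Q(∛475, ω) is the splitting field of x^3 - 475 over Q.)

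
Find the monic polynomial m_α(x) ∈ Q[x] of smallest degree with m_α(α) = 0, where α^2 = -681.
m_α(x) = x^2 + 681

α satisfies α^2 + 681 = 0, so x^2 + 681 annihilates α. Since d = -681 is squarefree and ≠ 1, it is not a perfect square in Q, so x^2 + 681 has no rational root and is therefore irreducible over Q (a degree-2 polynomial over a field is irreducible iff it has no root). Hence m_α(x) = x^2 + 681.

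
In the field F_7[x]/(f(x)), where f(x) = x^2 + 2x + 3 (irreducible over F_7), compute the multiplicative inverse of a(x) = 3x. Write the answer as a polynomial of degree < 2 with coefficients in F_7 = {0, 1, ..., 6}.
a(x)^(-1) ≡ 3x + 6 (mod f(x))

Since f is irreducible over F_7, F_7[x]/(f) is a field and a(x) ≠ 0 has an inverse. Apply the extended Euclidean algorithm to f(x) and a(x) in F_7[x]: f(x) = (5x + 3)·a(x) + (3). The last nonzero remainder is the constant 3 = gcd(f, a) in F_7. Back-substituting through the division chain expresses 3 = s(x)·a(x) + t(x)·f(x) with s(x) ≡ 2x + 4 (mod f), so (2x + 4)·a(x) ≡ 3 (mod f). Multiplying by 3^(-1) ≡ 5 in F_7 gives a(x)^(-1) ≡ 5·(2x + 4) ≡ 3x + 6 (mod f). Check: (3x)·(3x + 6) = 2x^2 + 4x ≡ 1 (mod x^2 + 2x + 3).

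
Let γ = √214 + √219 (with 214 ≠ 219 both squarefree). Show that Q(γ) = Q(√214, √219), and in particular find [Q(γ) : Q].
[Q(γ) : Q] = 4 (equivalently, Q(γ) = Q(√214, √219))

Obviously Q(γ) ⊆ Q(√214, √219), and [Q(√214, √219):Q] = 4 (since 214, 219 are distinct squarefree integers > 1 with 46866 not a perfect square). To show equality we compute the minimal polynomial of γ. From γ = √214 + √219: γ^2 = 214 + 2√(46866) + 219 = 433 + 2√(46866), so γ^2 - 433 = 2√(46866); squaring, (γ^2 - 433)^2 = 4·46866, i.e. γ^4 - 866γ^2 + 187489 - 187464 = 0, i.e. γ^4 - 866γ^2 + 25 = 0. So γ is a root of x^4 - 866x^2 + 25. This polynomial is irreducible over Q: it has no rational root (each ±√214 ± √219 is irrational), and any factorization into two quadratics over Q would force √(46866) ∈ Q (pairing opposite roots) or √214, √219 ∈ Q (other pairings), all impossible. Hence [Q(γ):Q] = 4 = [Q(√214, √219):Q], so Q(γ) = Q(√214, √219).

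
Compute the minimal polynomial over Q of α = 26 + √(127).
m_α(x) = x^2 - 52x + 549

From α - 26 = √(127), squaring gives (α - 26)^2 = 127, i.e. α^2 - 52α + 676 = 127, so α^2 - 52α + 549 = 0. The discriminant of x^2 - 52x + 549 is (-52)^2 - 4·(549) = 2704 - 2196 = 508, and 4·(127) is not a perfect square in Q since 127 is squarefree and ≠ 1. Hence x^2 - 52x + 549 is irreducible over Q and is the minimal polynomial of α.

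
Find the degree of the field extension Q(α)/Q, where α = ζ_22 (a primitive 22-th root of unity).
[Q(α):Q] = 10

The minimal polynomial of ζ_22 over Q is the 22-th cyclotomic polynomial Φ_22(x), which is irreducible over Q and has degree φ(22) = 10. Hence [Q(α):Q] = φ(22) = 10.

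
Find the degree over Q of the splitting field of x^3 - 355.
[K : Q] = 6

The roots of x^3 - 355 are ∛355, ω∛355, ω^2∛355 where ω = e^(2πi/3) is a primitive cube root of unity, so K = Q(∛355, ω). Now [Q(∛355):Q] = 3 (since 355 is not a perfect cube, x^3 - 355 is irreducible) and [Q(ω):Q] = 2. Both 2 and 3 divide [K:Q], and [K:Q] ≤ 3·2 = 6, so [K:Q] = 6. (Equivalently: Q(∛355) ⊂ R but ω ∉ R, so [K : Q(∛355)] = 2.)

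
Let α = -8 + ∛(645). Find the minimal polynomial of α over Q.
m_α(x) = x^3 + 24x^2 + 192x - 133

Set β = α + 8 = ∛(645), so β^3 = 645. Then (α + 8)^3 - 645 = 0, i.e. α is a root of g(x) = (x + 8)^3 - 645 = x^3 + 24x^2 + 192x - 133. Since g(x) = h(x + 8) where h(x) = x^3 - 645, and h is irreducible over Q (because 645 is not a perfect cube, so h has no rational root, and a monic cubic with no rational root is irreducible), g is also irreducible (irreducibility is preserved under the substitution x → x + 8). Hence m_α(x) = x^3 + 24x^2 + 192x - 133.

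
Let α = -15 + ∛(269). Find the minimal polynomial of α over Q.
m_α(x) = x^3 + 45x^2 + 675x + 3106

Set β = α + 15 = ∛(269), so β^3 = 269. Then (α + 15)^3 - 269 = 0, i.e. α is a root of g(x) = (x + 15)^3 - 269 = x^3 + 45x^2 + 675x + 3106. Since g(x) = h(x + 15) where h(x) = x^3 - 269, and h is irreducible over Q (because 269 is not a perfect cube, so h has no rational root, and a monic cubic with no rational root is irreducible), g is also irreducible (irreducibility is preserved under the substitution x → x + 15). Hence m_α(x) = x^3 + 45x^2 + 675x + 3106.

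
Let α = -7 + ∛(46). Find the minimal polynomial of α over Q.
m_α(x) = x^3 + 21x^2 + 147x + 297

Set β = α + 7 = ∛(46), so β^3 = 46. Then (α + 7)^3 - 46 = 0, i.e. α is a root of g(x) = (x + 7)^3 - 46 = x^3 + 21x^2 + 147x + 297. Since g(x) = h(x + 7) where h(x) = x^3 - 46, and h is irreducible over Q (because 46 is not a perfect cube, so h has no rational root, and a monic cubic with no rational root is irreducible), g is also irreducible (irreducibility is preserved under the substitution x → x + 7). Hence m_α(x) = x^3 + 21x^2 + 147x + 297.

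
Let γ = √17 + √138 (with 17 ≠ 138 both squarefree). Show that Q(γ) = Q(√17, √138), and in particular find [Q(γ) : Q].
[Q(γ) : Q] = 4 (equivalently, Q(γ) = Q(√17, √138))

Obviously Q(γ) ⊆ Q(√17, √138), and [Q(√17, √138):Q] = 4 (since 17, 138 are distinct squarefree integers > 1 with 2346 not a perfect square). To show equality we compute the minimal polynomial of γ. From γ = √17 + √138: γ^2 = 17 + 2√(2346) + 138 = 155 + 2√(2346), so γ^2 - 155 = 2√(2346); squaring, (γ^2 - 155)^2 = 4·2346, i.e. γ^4 - 310γ^2 + 24025 - 9384 = 0, i.e. γ^4 - 310γ^2 + 14641 = 0. So γ is a root of x^4 - 310x^2 + 14641. This polynomial is irreducible over Q: it has no rational root (each ±√17 ± √138 is irrational), and any factorization into two quadratics over Q would force √(2346) ∈ Q (pairing opposite roots) or √17, √138 ∈ Q (other pairings), all impossible. Hence [Q(γ):Q] = 4 = [Q(√17, √138):Q], so Q(γ) = Q(√17, √138).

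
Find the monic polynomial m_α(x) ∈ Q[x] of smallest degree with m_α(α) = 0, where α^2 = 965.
m_α(x) = x^2 - 965

α satisfies α^2 - 965 = 0, so x^2 - 965 annihilates α. Since d = 965 is squarefree and ≠ 1, it is not a perfect square in Q, so x^2 - 965 has no rational root and is therefore irreducible over Q (a degree-2 polynomial over a field is irreducible iff it has no root). Hence m_α(x) = x^2 - 965.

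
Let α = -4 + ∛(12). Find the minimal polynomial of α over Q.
m_α(x) = x^3 + 12x^2 + 48x + 52

Set β = α + 4 = ∛(12), so β^3 = 12. Then (α + 4)^3 - 12 = 0, i.e. α is a root of g(x) = (x + 4)^3 - 12 = x^3 + 12x^2 + 48x + 52. Since g(x) = h(x + 4) where h(x) = x^3 - 12, and h is irreducible over Q (because 12 is not a perfect cube, so h has no rational root, and a monic cubic with no rational root is irreducible), g is also irreducible (irreducibility is preserved under the substitution x → x + 4). Hence m_α(x) = x^3 + 12x^2 + 48x + 52.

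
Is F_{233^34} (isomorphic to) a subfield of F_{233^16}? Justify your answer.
No: F_{233^34} is not a subfield of F_{233^16}

F_{p^m} embeds in F_{p^n} iff m | n. Here 34 ∤ 16 (since 16 = 0·34 + 16 with remainder 16 ≠ 0), so F_{233^34} is not a subfield of F_{233^16}. Equivalently: if it were, the tower law would give 34 = [F_{233^34}:F_233] dividing [F_{233^16}:F_233] = 16, contradiction.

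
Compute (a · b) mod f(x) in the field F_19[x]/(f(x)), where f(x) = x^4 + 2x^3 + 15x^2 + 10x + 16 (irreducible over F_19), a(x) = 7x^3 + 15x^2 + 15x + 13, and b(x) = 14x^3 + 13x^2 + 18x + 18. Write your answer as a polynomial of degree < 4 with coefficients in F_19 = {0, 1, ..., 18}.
a · b ≡ 3x^3 + 12x^2 + 16x + 17 (mod f(x))

Multiply in F_19[x]: a(x)·b(x) = (7x^3 + 15x^2 + 15x + 13)·(14x^3 + 13x^2 + 18x + 18) = 3x^6 + 16x^5 + 18x^4 + 13x^3 + 6x^2 + 10x + 6. This has degree ≥ 4, so divide by f(x) over F_19: 3x^6 + 16x^5 + 18x^4 + 13x^3 + 6x^2 + 10x + 6 = (3x^2 + 10x + 10)·(x^4 + 2x^3 + 15x^2 + 10x + 16) + (3x^3 + 12x^2 + 16x + 17). Hence a·b ≡ 3x^3 + 12x^2 + 16x + 17 (mod f). (F_19[x]/(f) is a field with 19^4 = 130321 elements since f is irreducible of degree 4.)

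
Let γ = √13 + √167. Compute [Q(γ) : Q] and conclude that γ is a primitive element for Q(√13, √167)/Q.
[Q(γ) : Q] = 4 (equivalently, Q(γ) = Q(√13, √167))

Obviously Q(γ) ⊆ Q(√13, √167), and [Q(√13, √167):Q] = 4 (since 13, 167 are distinct squarefree integers > 1 with 2171 not a perfect square). To show equality we compute the minimal polynomial of γ. From γ = √13 + √167: γ^2 = 13 + 2√(2171) + 167 = 180 + 2√(2171), so γ^2 - 180 = 2√(2171); squaring, (γ^2 - 180)^2 = 4·2171, i.e. γ^4 - 360γ^2 + 32400 - 8684 = 0, i.e. γ^4 - 360γ^2 + 23716 = 0. So γ is a root of x^4 - 360x^2 + 23716. This polynomial is irreducible over Q: it has no rational root (each ±√13 ± √167 is irrational), and any factorization into two quadratics over Q would force √(2171) ∈ Q (pairing opposite roots) or √13, √167 ∈ Q (other pairings), all impossible. Hence [Q(γ):Q] = 4 = [Q(√13, √167):Q], so Q(γ) = Q(√13, √167).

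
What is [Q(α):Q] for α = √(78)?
[Q(α):Q] = 2

[Q(α):Q] equals the degree of the minimal polynomial of α. Here α^2 = 78 and x^2 - 78 is irreducible (d = 78 is squarefree, ≠ 1, hence not a square), so deg(m_α) = 2. Thus [Q(α):Q] = 2.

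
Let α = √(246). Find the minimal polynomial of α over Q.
m_α(x) = x^2 - 246

α satisfies α^2 - 246 = 0, so x^2 - 246 annihilates α. Since d = 246 is squarefree and ≠ 1, it is not a perfect square in Q, so x^2 - 246 has no rational root and is therefore irreducible over Q (a degree-2 polynomial over a field is irreducible iff it has no root). Hence m_α(x) = x^2 - 246.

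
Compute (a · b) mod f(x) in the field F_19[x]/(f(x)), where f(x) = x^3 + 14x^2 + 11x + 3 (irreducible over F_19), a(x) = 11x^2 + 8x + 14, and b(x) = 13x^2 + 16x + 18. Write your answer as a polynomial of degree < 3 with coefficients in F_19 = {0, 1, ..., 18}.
a · b ≡ 15x^2 + 14x + 3 (mod f(x))

Multiply in F_19[x]: a(x)·b(x) = (11x^2 + 8x + 14)·(13x^2 + 16x + 18) = 10x^4 + 14x^3 + 14x^2 + 7x + 5. This has degree ≥ 3, so divide by f(x) over F_19: 10x^4 + 14x^3 + 14x^2 + 7x + 5 = (10x + 7)·(x^3 + 14x^2 + 11x + 3) + (15x^2 + 14x + 3). Hence a·b ≡ 15x^2 + 14x + 3 (mod f). (F_19[x]/(f) is a field with 19^3 = 6859 elements since f is irreducible of degree 3.)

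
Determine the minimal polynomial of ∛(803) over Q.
m_α(x) = x^3 - 803

α satisfies α^3 = 803, so x^3 - 803 annihilates α. By the rational root test, a rational root p/q (in lowest terms) of x^3 - 803 would satisfy p^3 = 803 q^3, forcing q = 1 and p^3 = 803; but 803 is not a perfect cube, contradiction. A monic cubic over Q with no rational root is irreducible (any nontrivial factorization would include a linear factor). Hence x^3 - 803 is the minimal polynomial of α, and in particular [Q(α):Q] = 3.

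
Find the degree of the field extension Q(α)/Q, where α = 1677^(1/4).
[Q(α):Q] = 4

α is a root of x^4 - 1677. By Eisenstein's criterion at the prime p = 3 (which divides the constant term 1677 but p^2 = 9 does not, since 1677 is squarefree), x^4 - 1677 is irreducible over Q. Hence [Q(α):Q] = 4.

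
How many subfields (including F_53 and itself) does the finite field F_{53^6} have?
F_{53^6} has 4 subfields

The subfields of F_{p^n} are exactly the fields F_{p^d} for d | n (each is the fixed field of the unique index-d subgroup of Gal(F_{p^n}/F_p) ≅ Z/nZ). The divisors of n = 6 are {1, 2, 3, 6}, giving 4 subfields: F_{53^1}, F_{53^2}, F_{53^3}, F_{53^6}.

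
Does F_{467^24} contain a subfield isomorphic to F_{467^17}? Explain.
No: F_{467^17} is not a subfield of F_{467^24}

F_{p^m} embeds in F_{p^n} iff m | n. Here 17 ∤ 24 (since 24 = 1·17 + 7 with remainder 7 ≠ 0), so F_{467^17} is not a subfield of F_{467^24}. Equivalently: if it were, the tower law would give 17 = [F_{467^17}:F_467] dividing [F_{467^24}:F_467] = 24, contradiction.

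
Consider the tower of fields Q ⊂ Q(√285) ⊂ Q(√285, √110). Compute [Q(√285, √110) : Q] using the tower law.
[Q(√285, √110) : Q] = 4

[Q(√285):Q] = 2 (min poly x^2 - 285, irreducible since 285 is squarefree > 1). For the top step, suppose √110 ∈ Q(√285), say √110 = c + d√285 with c, d ∈ Q. Squaring: 110 = c^2 + 285d^2 + 2cd√285. Since √285 ∉ Q this forces 2cd = 0. If d = 0 then √110 = c ∈ Q, contradicting 110 squarefree > 1. If c = 0 then 110 = 285d^2, so 285·110 = (285d)^2 is a perfect square in Q — but 285·110 = 31350 is not a perfect square (since 285 and 110 are distinct squarefree integers). Contradiction. Hence √110 ∉ Q(√285), so x^2 - 110 stays irreducible over Q(√285) and [Q(√285, √110) : Q(√285)] = 2. By the tower law, [Q(√285, √110) : Q] = 2 · 2 = 4.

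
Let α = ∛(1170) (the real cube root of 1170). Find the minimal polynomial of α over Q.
m_α(x) = x^3 - 1170

α satisfies α^3 = 1170, so x^3 - 1170 annihilates α. By the rational root test, a rational root p/q (in lowest terms) of x^3 - 1170 would satisfy p^3 = 1170 q^3, forcing q = 1 and p^3 = 1170; but 1170 is not a perfect cube, contradiction. A monic cubic over Q with no rational root is irreducible (any nontrivial factorization would include a linear factor). Hence x^3 - 1170 is the minimal polynomial of α, and in particular [Q(α):Q] = 3.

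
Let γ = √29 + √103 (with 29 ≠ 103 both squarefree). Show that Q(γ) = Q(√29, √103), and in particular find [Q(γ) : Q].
[Q(γ) : Q] = 4 (equivalently, Q(γ) = Q(√29, √103))

Obviously Q(γ) ⊆ Q(√29, √103), and [Q(√29, √103):Q] = 4 (since 29, 103 are distinct squarefree integers > 1 with 2987 not a perfect square). To show equality we compute the minimal polynomial of γ. From γ = √29 + √103: γ^2 = 29 + 2√(2987) + 103 = 132 + 2√(2987), so γ^2 - 132 = 2√(2987); squaring, (γ^2 - 132)^2 = 4·2987, i.e. γ^4 - 264γ^2 + 17424 - 11948 = 0, i.e. γ^4 - 264γ^2 + 5476 = 0. So γ is a root of x^4 - 264x^2 + 5476. This polynomial is irreducible over Q: it has no rational root (each ±√29 ± √103 is irrational), and any factorization into two quadratics over Q would force √(2987) ∈ Q (pairing opposite roots) or √29, √103 ∈ Q (other pairings), all impossible. Hence [Q(γ):Q] = 4 = [Q(√29, √103):Q], so Q(γ) = Q(√29, √103).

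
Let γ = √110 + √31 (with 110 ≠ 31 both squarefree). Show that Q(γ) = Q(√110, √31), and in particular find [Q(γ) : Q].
[Q(γ) : Q] = 4 (equivalently, Q(γ) = Q(√110, √31))

Obviously Q(γ) ⊆ Q(√110, √31), and [Q(√110, √31):Q] = 4 (since 110, 31 are distinct squarefree integers > 1 with 3410 not a perfect square). To show equality we compute the minimal polynomial of γ. From γ = √110 + √31: γ^2 = 110 + 2√(3410) + 31 = 141 + 2√(3410), so γ^2 - 141 = 2√(3410); squaring, (γ^2 - 141)^2 = 4·3410, i.e. γ^4 - 282γ^2 + 19881 - 13640 = 0, i.e. γ^4 - 282γ^2 + 6241 = 0. So γ is a root of x^4 - 282x^2 + 6241. This polynomial is irreducible over Q: it has no rational root (each ±√110 ± √31 is irrational), and any factorization into two quadratics over Q would force √(3410) ∈ Q (pairing opposite roots) or √110, √31 ∈ Q (other pairings), all impossible. Hence [Q(γ):Q] = 4 = [Q(√110, √31):Q], so Q(γ) = Q(√110, √31).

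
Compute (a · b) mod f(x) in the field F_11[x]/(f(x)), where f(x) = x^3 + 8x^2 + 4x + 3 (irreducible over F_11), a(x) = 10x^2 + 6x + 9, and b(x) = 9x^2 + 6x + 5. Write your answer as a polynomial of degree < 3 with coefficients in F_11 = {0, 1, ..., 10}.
a · b ≡ 2x^2 + 5x + 4 (mod f(x))

Multiply in F_11[x]: a(x)·b(x) = (10x^2 + 6x + 9)·(9x^2 + 6x + 5) = 2x^4 + 4x^3 + 2x^2 + 7x + 1. This has degree ≥ 3, so divide by f(x) over F_11: 2x^4 + 4x^3 + 2x^2 + 7x + 1 = (2x + 10)·(x^3 + 8x^2 + 4x + 3) + (2x^2 + 5x + 4). Hence a·b ≡ 2x^2 + 5x + 4 (mod f). (F_11[x]/(f) is a field with 11^3 = 1331 elements since f is irreducible of degree 3.)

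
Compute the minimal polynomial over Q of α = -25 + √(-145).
m_α(x) = x^2 + 50x + 770

From α + 25 = √(-145), squaring gives (α + 25)^2 = -145, i.e. α^2 + 50α + 625 = -145, so α^2 + 50α + 770 = 0. The discriminant of x^2 + 50x + 770 is (50)^2 - 4·(770) = 2500 - 3080 = -580, and 4·(-145) is not a perfect square in Q since -145 is squarefree and ≠ 1. Hence x^2 + 50x + 770 is irreducible over Q and is the minimal polynomial of α.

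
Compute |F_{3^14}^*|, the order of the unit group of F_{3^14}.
|F_{3^14}^*| = 4782968

F_{3^14} has 3^14 = 4782969 elements; its multiplicative group consists of all nonzero elements, so |F_{3^14}^*| = 4782969 - 1 = 4782968. (It is cyclic since any finite subgroup of the multiplicative group of a field is cyclic.)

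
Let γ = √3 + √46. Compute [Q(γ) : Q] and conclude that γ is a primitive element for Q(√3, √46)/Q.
[Q(γ) : Q] = 4 (equivalently, Q(γ) = Q(√3, √46))

Obviously Q(γ) ⊆ Q(√3, √46), and [Q(√3, √46):Q] = 4 (since 3, 46 are distinct squarefree integers > 1 with 138 not a perfect square). To show equality we compute the minimal polynomial of γ. From γ = √3 + √46: γ^2 = 3 + 2√(138) + 46 = 49 + 2√(138), so γ^2 - 49 = 2√(138); squaring, (γ^2 - 49)^2 = 4·138, i.e. γ^4 - 98γ^2 + 2401 - 552 = 0, i.e. γ^4 - 98γ^2 + 1849 = 0. So γ is a root of x^4 - 98x^2 + 1849. This polynomial is irreducible over Q: it has no rational root (each ±√3 ± √46 is irrational), and any factorization into two quadratics over Q would force √(138) ∈ Q (pairing opposite roots) or √3, √46 ∈ Q (other pairings), all impossible. Hence [Q(γ):Q] = 4 = [Q(√3, √46):Q], so Q(γ) = Q(√3, √46).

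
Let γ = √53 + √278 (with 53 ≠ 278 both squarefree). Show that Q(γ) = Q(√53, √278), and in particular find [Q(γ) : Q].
[Q(γ) : Q] = 4 (equivalently, Q(γ) = Q(√53, √278))

Obviously Q(γ) ⊆ Q(√53, √278), and [Q(√53, √278):Q] = 4 (since 53, 278 are distinct squarefree integers > 1 with 14734 not a perfect square). To show equality we compute the minimal polynomial of γ. From γ = √53 + √278: γ^2 = 53 + 2√(14734) + 278 = 331 + 2√(14734), so γ^2 - 331 = 2√(14734); squaring, (γ^2 - 331)^2 = 4·14734, i.e. γ^4 - 662γ^2 + 109561 - 58936 = 0, i.e. γ^4 - 662γ^2 + 50625 = 0. So γ is a root of x^4 - 662x^2 + 50625. This polynomial is irreducible over Q: it has no rational root (each ±√53 ± √278 is irrational), and any factorization into two quadratics over Q would force √(14734) ∈ Q (pairing opposite roots) or √53, √278 ∈ Q (other pairings), all impossible. Hence [Q(γ):Q] = 4 = [Q(√53, √278):Q], so Q(γ) = Q(√53, √278).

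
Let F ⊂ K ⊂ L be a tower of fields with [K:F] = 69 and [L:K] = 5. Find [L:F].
[L:F] = 345

The tower law says that for any tower of field extensions F ⊂ K ⊂ L with finite degrees, [L:F] = [L:K] · [K:F]. Here this gives [L:F] = 5 · 69 = 345.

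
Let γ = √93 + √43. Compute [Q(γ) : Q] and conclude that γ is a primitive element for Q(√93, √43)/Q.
[Q(γ) : Q] = 4 (equivalently, Q(γ) = Q(√93, √43))

Obviously Q(γ) ⊆ Q(√93, √43), and [Q(√93, √43):Q] = 4 (since 93, 43 are distinct squarefree integers > 1 with 3999 not a perfect square). To show equality we compute the minimal polynomial of γ. From γ = √93 + √43: γ^2 = 93 + 2√(3999) + 43 = 136 + 2√(3999), so γ^2 - 136 = 2√(3999); squaring, (γ^2 - 136)^2 = 4·3999, i.e. γ^4 - 272γ^2 + 18496 - 15996 = 0, i.e. γ^4 - 272γ^2 + 2500 = 0. So γ is a root of x^4 - 272x^2 + 2500. This polynomial is irreducible over Q: it has no rational root (each ±√93 ± √43 is irrational), and any factorization into two quadratics over Q would force √(3999) ∈ Q (pairing opposite roots) or √93, √43 ∈ Q (other pairings), all impossible. Hence [Q(γ):Q] = 4 = [Q(√93, √43):Q], so Q(γ) = Q(√93, √43).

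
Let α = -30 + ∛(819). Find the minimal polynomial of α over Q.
m_α(x) = x^3 + 90x^2 + 2700x + 26181

Set β = α + 30 = ∛(819), so β^3 = 819. Then (α + 30)^3 - 819 = 0, i.e. α is a root of g(x) = (x + 30)^3 - 819 = x^3 + 90x^2 + 2700x + 26181. Since g(x) = h(x + 30) where h(x) = x^3 - 819, and h is irreducible over Q (because 819 is not a perfect cube, so h has no rational root, and a monic cubic with no rational root is irreducible), g is also irreducible (irreducibility is preserved under the substitution x → x + 30). Hence m_α(x) = x^3 + 90x^2 + 2700x + 26181.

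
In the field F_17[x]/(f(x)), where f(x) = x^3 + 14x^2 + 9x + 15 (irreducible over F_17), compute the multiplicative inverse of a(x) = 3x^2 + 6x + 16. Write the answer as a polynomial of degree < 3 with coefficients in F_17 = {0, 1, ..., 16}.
a(x)^(-1) ≡ 5x^2 + 5x + 9 (mod f(x))

Since f is irreducible over F_17, F_17[x]/(f) is a field and a(x) ≠ 0 has an inverse. Apply the extended Euclidean algorithm to f(x) and a(x) in F_17[x]: f(x) = (6x + 4)·a(x) + (8x + 2);  a(x) = (11x + 15)·(8x + 2) + (3). The last nonzero remainder is the constant 3 = gcd(f, a) in F_17. Back-substituting through the division chain expresses 3 = s(x)·a(x) + t(x)·f(x) with s(x) ≡ 15x^2 + 15x + 10 (mod f), so (15x^2 + 15x + 10)·a(x) ≡ 3 (mod f). Multiplying by 3^(-1) ≡ 6 in F_17 gives a(x)^(-1) ≡ 6·(15x^2 + 15x + 10) ≡ 5x^2 + 5x + 9 (mod f). Check: (3x^2 + 6x + 16)·(5x^2 + 5x + 9) = 15x^4 + 11x^3 + x^2 + 15x + 8 ≡ 1 (mod x^3 + 14x^2 + 9x + 15).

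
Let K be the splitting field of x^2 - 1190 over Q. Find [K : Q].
[K : Q] = 2

f(x) = x^2 - 1190 factors as (x - √1190)(x + √1190). The splitting field is K = Q(√1190). Since 1190 is squarefree and > 1, it is not a perfect square, so x^2 - 1190 is irreducible over Q and [Q(√1190) : Q] = 2. Hence [K : Q] = 2.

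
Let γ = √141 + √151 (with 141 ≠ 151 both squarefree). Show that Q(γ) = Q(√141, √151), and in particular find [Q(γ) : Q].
[Q(γ) : Q] = 4 (equivalently, Q(γ) = Q(√141, √151))

Obviously Q(γ) ⊆ Q(√141, √151), and [Q(√141, √151):Q] = 4 (since 141, 151 are distinct squarefree integers > 1 with 21291 not a perfect square). To show equality we compute the minimal polynomial of γ. From γ = √141 + √151: γ^2 = 141 + 2√(21291) + 151 = 292 + 2√(21291), so γ^2 - 292 = 2√(21291); squaring, (γ^2 - 292)^2 = 4·21291, i.e. γ^4 - 584γ^2 + 85264 - 85164 = 0, i.e. γ^4 - 584γ^2 + 100 = 0. So γ is a root of x^4 - 584x^2 + 100. This polynomial is irreducible over Q: it has no rational root (each ±√141 ± √151 is irrational), and any factorization into two quadratics over Q would force √(21291) ∈ Q (pairing opposite roots) or √141, √151 ∈ Q (other pairings), all impossible. Hence [Q(γ):Q] = 4 = [Q(√141, √151):Q], so Q(γ) = Q(√141, √151).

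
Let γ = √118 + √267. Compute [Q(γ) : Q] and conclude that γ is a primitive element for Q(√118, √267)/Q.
[Q(γ) : Q] = 4 (equivalently, Q(γ) = Q(√118, √267))

Obviously Q(γ) ⊆ Q(√118, √267), and [Q(√118, √267):Q] = 4 (since 118, 267 are distinct squarefree integers > 1 with 31506 not a perfect square). To show equality we compute the minimal polynomial of γ. From γ = √118 + √267: γ^2 = 118 + 2√(31506) + 267 = 385 + 2√(31506), so γ^2 - 385 = 2√(31506); squaring, (γ^2 - 385)^2 = 4·31506, i.e. γ^4 - 770γ^2 + 148225 - 126024 = 0, i.e. γ^4 - 770γ^2 + 22201 = 0. So γ is a root of x^4 - 770x^2 + 22201. This polynomial is irreducible over Q: it has no rational root (each ±√118 ± √267 is irrational), and any factorization into two quadratics over Q would force √(31506) ∈ Q (pairing opposite roots) or √118, √267 ∈ Q (other pairings), all impossible. Hence [Q(γ):Q] = 4 = [Q(√118, √267):Q], so Q(γ) = Q(√118, √267).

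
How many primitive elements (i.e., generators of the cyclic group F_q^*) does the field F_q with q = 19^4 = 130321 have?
There are φ(130320) = 34560 primitive elements

F_q^* is cyclic of order q - 1 = 130320. A cyclic group of order m has exactly φ(m) generators. Here m = 130320 = 2^4 · 3^2 · 5 · 181, so the number of primitive elements is φ(130320) = 34560.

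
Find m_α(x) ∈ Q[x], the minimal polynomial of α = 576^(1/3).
m_α(x) = x^3 - 576

α satisfies α^3 = 576, so x^3 - 576 annihilates α. By the rational root test, a rational root p/q (in lowest terms) of x^3 - 576 would satisfy p^3 = 576 q^3, forcing q = 1 and p^3 = 576; but 576 is not a perfect cube, contradiction. A monic cubic over Q with no rational root is irreducible (any nontrivial factorization would include a linear factor). Hence x^3 - 576 is the minimal polynomial of α, and in particular [Q(α):Q] = 3.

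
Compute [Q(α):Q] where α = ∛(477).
[Q(α):Q] = 3

The minimal polynomial of α is x^3 - 477, irreducible over Q since 477 is not a perfect cube (so x^3 - 477 has no rational root). Hence [Q(α):Q] = deg(m_α) = 3.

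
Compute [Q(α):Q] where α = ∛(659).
[Q(α):Q] = 3

The minimal polynomial of α is x^3 - 659, irreducible over Q since 659 is not a perfect cube (so x^3 - 659 has no rational root). Hence [Q(α):Q] = deg(m_α) = 3.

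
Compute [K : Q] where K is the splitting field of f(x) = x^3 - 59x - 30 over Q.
[K : Q] = 6

By the rational root test, any rational root of the monic integer polynomial f(x) = x^3 - 59x - 30 must be an integer dividing the constant term -30, i.e. one of ±{1, 2, 3, 5, 6, 10, 15, 30}. Evaluating: f(1) = -88, f(-1) = 28, f(2) = -140, f(-2) = 80, f(3) = -180, f(-3) = 120, f(5) = -200, f(-5) = 140, f(6) = -168, f(-6) = 108, f(10) = 380, f(-10) = -440, f(15) = 2460, f(-15) = -2520, f(30) = 25200, f(-30) = -25260; none is 0, so f has no rational root and is therefore irreducible over Q (a cubic with no linear factor over a field is irreducible). For an irreducible cubic, the Galois group is A_3 or S_3 according as the discriminant disc(f) = -4a^3 - 27b^2 = -4·(-59)^3 - 27·(-30)^2 = 797216 is or is not a square in Q. Here disc(f) = 797216 is not a perfect square in Q, so the Galois group of f over Q is not contained in A_3 and must be all of S_3. The splitting field has degree |S_3| = 6 over Q, so [K : Q] = 6.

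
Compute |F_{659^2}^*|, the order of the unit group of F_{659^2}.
|F_{659^2}^*| = 434280

F_{659^2} has 659^2 = 434281 elements; its multiplicative group consists of all nonzero elements, so |F_{659^2}^*| = 434281 - 1 = 434280. (It is cyclic since any finite subgroup of the multiplicative group of a field is cyclic.)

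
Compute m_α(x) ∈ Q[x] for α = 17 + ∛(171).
m_α(x) = x^3 - 51x^2 + 867x - 5084

Set β = α - 17 = ∛(171), so β^3 = 171. Then (α - 17)^3 - 171 = 0, i.e. α is a root of g(x) = (x - 17)^3 - 171 = x^3 - 51x^2 + 867x - 5084. Since g(x) = h(x - 17) where h(x) = x^3 - 171, and h is irreducible over Q (because 171 is not a perfect cube, so h has no rational root, and a monic cubic with no rational root is irreducible), g is also irreducible (irreducibility is preserved under the substitution x → x - 17). Hence m_α(x) = x^3 - 51x^2 + 867x - 5084.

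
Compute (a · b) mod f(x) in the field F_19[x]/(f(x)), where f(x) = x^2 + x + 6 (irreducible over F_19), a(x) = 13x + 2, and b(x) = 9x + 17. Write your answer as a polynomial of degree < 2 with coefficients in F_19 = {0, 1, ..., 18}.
a · b ≡ 8x + 16 (mod f(x))

Multiply in F_19[x]: a(x)·b(x) = (13x + 2)·(9x + 17) = 3x^2 + 11x + 15. This has degree ≥ 2, so divide by f(x) over F_19: 3x^2 + 11x + 15 = (3)·(x^2 + x + 6) + (8x + 16). Hence a·b ≡ 8x + 16 (mod f). (F_19[x]/(f) is a field with 19^2 = 361 elements since f is irreducible of degree 2.)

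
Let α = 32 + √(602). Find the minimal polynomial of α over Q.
m_α(x) = x^2 - 64x + 422

From α - 32 = √(602), squaring gives (α - 32)^2 = 602, i.e. α^2 - 64α + 1024 = 602, so α^2 - 64α + 422 = 0. The discriminant of x^2 - 64x + 422 is (-64)^2 - 4·(422) = 4096 - 1688 = 2408, and 4·(602) is not a perfect square in Q since 602 is squarefree and ≠ 1. Hence x^2 - 64x + 422 is irreducible over Q and is the minimal polynomial of α.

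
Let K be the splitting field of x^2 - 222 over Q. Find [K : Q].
[K : Q] = 2

f(x) = x^2 - 222 factors as (x - √222)(x + √222). The splitting field is K = Q(√222). Since 222 is squarefree and > 1, it is not a perfect square, so x^2 - 222 is irreducible over Q and [Q(√222) : Q] = 2. Hence [K : Q] = 2.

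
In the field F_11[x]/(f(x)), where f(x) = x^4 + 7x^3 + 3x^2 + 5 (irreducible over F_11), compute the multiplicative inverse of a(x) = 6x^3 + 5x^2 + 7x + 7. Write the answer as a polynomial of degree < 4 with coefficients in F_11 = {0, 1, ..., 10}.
a(x)^(-1) ≡ 8x^3 + 3x^2 + 6x + 6 (mod f(x))

Since f is irreducible over F_11, F_11[x]/(f) is a field and a(x) ≠ 0 has an inverse. Apply the extended Euclidean algorithm to f(x) and a(x) in F_11[x]: f(x) = (2x + 5)·a(x) + (8x^2 + 6x + 3);  a(x) = (9x + 9)·(8x^2 + 6x + 3) + (3x + 2);  (8x^2 + 6x + 3) = (10x + 10)·(3x + 2) + (5). The last nonzero remainder is the constant 5 = gcd(f, a) in F_11. Back-substituting through the division chain expresses 5 = s(x)·a(x) + t(x)·f(x) with s(x) ≡ 7x^3 + 4x^2 + 8x + 8 (mod f), so (7x^3 + 4x^2 + 8x + 8)·a(x) ≡ 5 (mod f). Multiplying by 5^(-1) ≡ 9 in F_11 gives a(x)^(-1) ≡ 9·(7x^3 + 4x^2 + 8x + 8) ≡ 8x^3 + 3x^2 + 6x + 6 (mod f). Check: (6x^3 + 5x^2 + 7x + 7)·(8x^3 + 3x^2 + 6x + 6) = 4x^6 + 3x^5 + 8x^4 + 5x^2 + 7x + 9 ≡ 1 (mod x^4 + 7x^3 + 3x^2 + 5).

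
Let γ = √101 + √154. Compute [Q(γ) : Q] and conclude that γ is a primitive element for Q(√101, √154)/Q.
[Q(γ) : Q] = 4 (equivalently, Q(γ) = Q(√101, √154))

Obviously Q(γ) ⊆ Q(√101, √154), and [Q(√101, √154):Q] = 4 (since 101, 154 are distinct squarefree integers > 1 with 15554 not a perfect square). To show equality we compute the minimal polynomial of γ. From γ = √101 + √154: γ^2 = 101 + 2√(15554) + 154 = 255 + 2√(15554), so γ^2 - 255 = 2√(15554); squaring, (γ^2 - 255)^2 = 4·15554, i.e. γ^4 - 510γ^2 + 65025 - 62216 = 0, i.e. γ^4 - 510γ^2 + 2809 = 0. So γ is a root of x^4 - 510x^2 + 2809. This polynomial is irreducible over Q: it has no rational root (each ±√101 ± √154 is irrational), and any factorization into two quadratics over Q would force √(15554) ∈ Q (pairing opposite roots) or √101, √154 ∈ Q (other pairings), all impossible. Hence [Q(γ):Q] = 4 = [Q(√101, √154):Q], so Q(γ) = Q(√101, √154).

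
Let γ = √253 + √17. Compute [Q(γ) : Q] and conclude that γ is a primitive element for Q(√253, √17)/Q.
[Q(γ) : Q] = 4 (equivalently, Q(γ) = Q(√253, √17))

Obviously Q(γ) ⊆ Q(√253, √17), and [Q(√253, √17):Q] = 4 (since 253, 17 are distinct squarefree integers > 1 with 4301 not a perfect square). To show equality we compute the minimal polynomial of γ. From γ = √253 + √17: γ^2 = 253 + 2√(4301) + 17 = 270 + 2√(4301), so γ^2 - 270 = 2√(4301); squaring, (γ^2 - 270)^2 = 4·4301, i.e. γ^4 - 540γ^2 + 72900 - 17204 = 0, i.e. γ^4 - 540γ^2 + 55696 = 0. So γ is a root of x^4 - 540x^2 + 55696. This polynomial is irreducible over Q: it has no rational root (each ±√253 ± √17 is irrational), and any factorization into two quadratics over Q would force √(4301) ∈ Q (pairing opposite roots) or √253, √17 ∈ Q (other pairings), all impossible. Hence [Q(γ):Q] = 4 = [Q(√253, √17):Q], so Q(γ) = Q(√253, √17).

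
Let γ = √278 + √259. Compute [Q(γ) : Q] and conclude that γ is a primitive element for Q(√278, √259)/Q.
[Q(γ) : Q] = 4 (equivalently, Q(γ) = Q(√278, √259))

Obviously Q(γ) ⊆ Q(√278, √259), and [Q(√278, √259):Q] = 4 (since 278, 259 are distinct squarefree integers > 1 with 72002 not a perfect square). To show equality we compute the minimal polynomial of γ. From γ = √278 + √259: γ^2 = 278 + 2√(72002) + 259 = 537 + 2√(72002), so γ^2 - 537 = 2√(72002); squaring, (γ^2 - 537)^2 = 4·72002, i.e. γ^4 - 1074γ^2 + 288369 - 288008 = 0, i.e. γ^4 - 1074γ^2 + 361 = 0. So γ is a root of x^4 - 1074x^2 + 361. This polynomial is irreducible over Q: it has no rational root (each ±√278 ± √259 is irrational), and any factorization into two quadratics over Q would force √(72002) ∈ Q (pairing opposite roots) or √278, √259 ∈ Q (other pairings), all impossible. Hence [Q(γ):Q] = 4 = [Q(√278, √259):Q], so Q(γ) = Q(√278, √259).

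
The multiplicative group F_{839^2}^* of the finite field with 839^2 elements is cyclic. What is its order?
|F_{839^2}^*| = 703920

F_{839^2} has 839^2 = 703921 elements; its multiplicative group consists of all nonzero elements, so |F_{839^2}^*| = 703921 - 1 = 703920. (It is cyclic since any finite subgroup of the multiplicative group of a field is cyclic.)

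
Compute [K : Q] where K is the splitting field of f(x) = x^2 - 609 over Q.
[K : Q] = 2

f(x) = x^2 - 609 factors as (x - √609)(x + √609). The splitting field is K = Q(√609). Since 609 is squarefree and > 1, it is not a perfect square, so x^2 - 609 is irreducible over Q and [Q(√609) : Q] = 2. Hence [K : Q] = 2.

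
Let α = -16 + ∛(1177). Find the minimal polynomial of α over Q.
m_α(x) = x^3 + 48x^2 + 768x + 2919

Set β = α + 16 = ∛(1177), so β^3 = 1177. Then (α + 16)^3 - 1177 = 0, i.e. α is a root of g(x) = (x + 16)^3 - 1177 = x^3 + 48x^2 + 768x + 2919. Since g(x) = h(x + 16) where h(x) = x^3 - 1177, and h is irreducible over Q (because 1177 is not a perfect cube, so h has no rational root, and a monic cubic with no rational root is irreducible), g is also irreducible (irreducibility is preserved under the substitution x → x + 16). Hence m_α(x) = x^3 + 48x^2 + 768x + 2919.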